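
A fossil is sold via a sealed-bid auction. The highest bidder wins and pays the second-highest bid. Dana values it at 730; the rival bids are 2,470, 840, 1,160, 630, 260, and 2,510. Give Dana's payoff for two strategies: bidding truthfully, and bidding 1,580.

(a) 0  (b) 0

The highest competing bid is 2,510.
Bidding truthfully at 730: the top bid is 2,510 (a rival), so Dana loses. Payoff = 0.
Bidding 1,580: the top bid is 2,510 (a rival), so Dana loses. Payoff = 0.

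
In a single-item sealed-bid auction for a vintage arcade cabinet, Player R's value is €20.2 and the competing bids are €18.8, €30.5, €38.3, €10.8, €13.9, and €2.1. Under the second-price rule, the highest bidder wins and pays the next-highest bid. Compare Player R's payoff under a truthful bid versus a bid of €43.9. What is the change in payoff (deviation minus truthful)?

-€18.1

The highest competing bid is €38.3.
Bidding truthfully at €20.2: the top bid is €38.3 (a rival), so Player R loses. Payoff = €0.0.
Bidding €43.9: Player R has the top bid, wins, and pays the second-highest bid €38.3. Payoff = €20.2 − €38.3 = -€18.1.
Change = -€18.1 − €0.0 = -€18.1.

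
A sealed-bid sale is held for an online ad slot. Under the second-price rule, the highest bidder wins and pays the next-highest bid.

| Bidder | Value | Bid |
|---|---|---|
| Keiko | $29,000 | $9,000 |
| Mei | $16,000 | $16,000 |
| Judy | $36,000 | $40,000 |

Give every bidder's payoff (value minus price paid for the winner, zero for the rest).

Payoffs: Keiko $0, Mei $0, Judy $20,000.

Sorted high to low: Judy $40,000; Mei $16,000; Keiko $9,000.
Judy has the top bid and wins; the price is the second-highest bid, $16,000.
Judy's payoff = $36,000 − $16,000 = $20,000. All other bidders lose, so their payoff is 0.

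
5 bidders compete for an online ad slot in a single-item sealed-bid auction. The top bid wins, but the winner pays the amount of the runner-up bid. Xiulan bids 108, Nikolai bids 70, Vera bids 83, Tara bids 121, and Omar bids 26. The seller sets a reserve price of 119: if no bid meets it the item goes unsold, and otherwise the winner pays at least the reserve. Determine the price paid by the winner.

The winner pays 119.

Bids in descending order: Tara 121 > Xiulan 108 > Vera 83 > Nikolai 70 > Omar 26.
Tara has the highest bid, so Tara wins.
The second-highest bid is 108, but the reserve 119 is higher, so the price is the reserve.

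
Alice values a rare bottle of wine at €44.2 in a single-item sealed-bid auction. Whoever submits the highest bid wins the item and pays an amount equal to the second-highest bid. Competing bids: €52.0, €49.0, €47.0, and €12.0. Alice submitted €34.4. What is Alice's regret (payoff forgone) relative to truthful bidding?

The highest competing bid is €52.0.
Bidding truthfully at €44.2: the top bid is €52.0 (a rival), so Alice loses. Payoff = €0.0.
Bidding €34.4: the top bid is €52.0 (a rival), so Alice loses. Payoff = €0.0.
Regret = truthful payoff − actual payoff = €0.0 − €0.0 = €0.0.
The bid only affects whether you win, not the price — here both bids land on the same side of the top rival bid, so the deviation is payoff-neutral.

€0.0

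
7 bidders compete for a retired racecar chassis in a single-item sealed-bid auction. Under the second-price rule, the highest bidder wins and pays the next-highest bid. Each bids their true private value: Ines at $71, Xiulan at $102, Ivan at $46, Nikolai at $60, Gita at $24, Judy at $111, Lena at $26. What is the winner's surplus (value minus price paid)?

Winner's surplus: $9.

Sorted high to low: Judy $111; Xiulan $102; Ines $71; Nikolai $60; Ivan $46; Lena $26; Gita $24.
Judy wins with the top bid and pays the second-highest, $102.
Surplus = $111 − $102 = $9.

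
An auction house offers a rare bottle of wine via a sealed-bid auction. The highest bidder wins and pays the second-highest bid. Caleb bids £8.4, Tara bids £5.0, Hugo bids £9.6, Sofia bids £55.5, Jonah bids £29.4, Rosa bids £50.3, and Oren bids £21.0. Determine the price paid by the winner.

Price paid: £50.3.

Sorted high to low: Sofia £55.5 > Rosa £50.3 > Jonah £29.4 > Oren £21.0 > Hugo £9.6 > Caleb £8.4 > Tara £5.0.
Sofia has the highest bid, so Sofia wins.
The second-highest bid is £50.3, so that is what Sofia pays.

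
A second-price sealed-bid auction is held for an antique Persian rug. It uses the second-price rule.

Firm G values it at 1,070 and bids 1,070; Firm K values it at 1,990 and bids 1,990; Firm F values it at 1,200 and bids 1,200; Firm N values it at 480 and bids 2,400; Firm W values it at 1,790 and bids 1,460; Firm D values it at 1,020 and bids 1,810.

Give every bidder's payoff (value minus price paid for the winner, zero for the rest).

Payoffs: Firm G 0, Firm K 0, Firm F 0, Firm N -1,510, Firm W 0, Firm D 0.

Sorted high to low: Firm N 2,400 > Firm K 1,990 > Firm D 1,810 > Firm W 1,460 > Firm F 1,200 > Firm G 1,070.
Firm N has the top bid and wins; the price is the second-highest bid, 1,990.
Firm N's payoff = 480 − 1,990 = -1,510. All other bidders lose, so their payoff is 0.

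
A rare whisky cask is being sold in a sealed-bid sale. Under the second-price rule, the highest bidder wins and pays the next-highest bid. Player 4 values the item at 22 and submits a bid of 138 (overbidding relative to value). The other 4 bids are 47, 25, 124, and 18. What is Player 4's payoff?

Payoff = -102.

Highest competing bid: 124.
Player 4's bid 138 is the highest overall, so Player 4 wins and pays the second-highest bid, 124.
Payoff = value − price = 22 − 124 = -102.
Overbidding won the item at a price above value — truthful bidding would have avoided this loss.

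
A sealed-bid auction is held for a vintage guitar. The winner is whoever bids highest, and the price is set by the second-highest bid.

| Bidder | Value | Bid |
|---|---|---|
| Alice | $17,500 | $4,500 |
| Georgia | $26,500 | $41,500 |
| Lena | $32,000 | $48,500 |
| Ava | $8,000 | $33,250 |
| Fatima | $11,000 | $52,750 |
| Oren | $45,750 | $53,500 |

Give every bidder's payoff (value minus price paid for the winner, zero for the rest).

Payoffs: Alice $0, Georgia $0, Lena $0, Ava $0, Fatima $0, Oren -$7,000.

Sorted high to low: Oren $53,500 > Fatima $52,750 > Lena $48,500 > Georgia $41,500 > Ava $33,250 > Alice $4,500.
Oren has the top bid and wins; the price is the second-highest bid, $52,750.
Oren's payoff = $45,750 − $52,750 = -$7,000. All other bidders lose, so their payoff is 0.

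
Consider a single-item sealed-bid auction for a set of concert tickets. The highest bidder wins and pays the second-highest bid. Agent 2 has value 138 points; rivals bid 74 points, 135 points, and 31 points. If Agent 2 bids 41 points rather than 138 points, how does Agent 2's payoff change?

The highest competing bid is 135 points.
Bidding truthfully at 138 points: Agent 2 has the top bid, wins, and pays the second-highest bid 135 points. Payoff = 138 points − 135 points = 3 points.
Bidding 41 points: the top bid is 135 points (a rival), so Agent 2 loses. Payoff = 0 points.
Change = 0 points − 3 points = -3 points.

Payoff change: -3 points.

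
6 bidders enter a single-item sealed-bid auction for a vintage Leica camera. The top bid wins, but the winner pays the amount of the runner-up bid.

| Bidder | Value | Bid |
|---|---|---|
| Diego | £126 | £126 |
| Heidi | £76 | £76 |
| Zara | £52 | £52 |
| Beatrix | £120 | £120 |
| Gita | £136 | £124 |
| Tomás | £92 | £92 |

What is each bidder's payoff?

Sorted high to low: Diego £126; Gita £124; Beatrix £120; Tomás £92; Heidi £76; Zara £52.
Diego has the top bid and wins; the price is the second-highest bid, £124.
Diego's payoff = £126 − £124 = £2. All other bidders lose, so their payoff is 0.

Diego £2, Heidi £0, Zara £0, Beatrix £0, Gita £0, Tomás £0.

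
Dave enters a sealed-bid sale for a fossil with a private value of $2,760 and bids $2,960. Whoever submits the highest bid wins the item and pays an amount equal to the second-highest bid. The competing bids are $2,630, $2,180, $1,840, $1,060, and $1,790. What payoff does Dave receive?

$130

Highest competing bid: $2,630.
Dave's bid $2,960 is the highest overall, so Dave wins and pays the second-highest bid, $2,630.
Payoff = value − price = $2,760 − $2,630 = $130.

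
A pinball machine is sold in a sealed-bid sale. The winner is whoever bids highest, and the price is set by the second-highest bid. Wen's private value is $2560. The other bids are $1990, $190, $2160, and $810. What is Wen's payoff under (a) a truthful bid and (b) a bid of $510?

The highest competing bid is $2160.
Bidding truthfully at $2560: Wen has the top bid, wins, and pays the second-highest bid $2160. Payoff = $2560 − $2160 = $400.
Bidding $510: the top bid is $2160 (a rival), so Wen loses. Payoff = $0.

(a) $400  (b) $0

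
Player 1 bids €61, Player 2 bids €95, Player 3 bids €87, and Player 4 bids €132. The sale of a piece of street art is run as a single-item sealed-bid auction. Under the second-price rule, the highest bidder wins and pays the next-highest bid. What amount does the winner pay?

Ranking the bids: Player 4 €132 > Player 2 €95 > Player 3 €87 > Player 1 €61.
Player 4 has the highest bid, so Player 4 wins.
The second-highest bid is €95, so that is what Player 4 pays.

Price paid: €95.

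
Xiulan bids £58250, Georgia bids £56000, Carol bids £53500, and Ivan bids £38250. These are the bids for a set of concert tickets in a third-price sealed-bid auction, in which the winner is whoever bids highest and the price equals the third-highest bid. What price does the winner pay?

The winner pays £53500.

Ordered from highest: Xiulan £58250 > Georgia £56000 > Carol £53500 > Ivan £38250.
Xiulan is the highest bidder, so Xiulan wins.
Under the third-price rule, the price is the third-highest bid: £53500.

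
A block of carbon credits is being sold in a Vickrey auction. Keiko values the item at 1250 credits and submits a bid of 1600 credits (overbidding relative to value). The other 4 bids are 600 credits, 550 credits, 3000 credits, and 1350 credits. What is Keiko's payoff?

0 credits

Highest competing bid: 3000 credits.
Keiko's bid 1600 credits is not the highest, so Keiko loses, pays nothing, and earns zero payoff.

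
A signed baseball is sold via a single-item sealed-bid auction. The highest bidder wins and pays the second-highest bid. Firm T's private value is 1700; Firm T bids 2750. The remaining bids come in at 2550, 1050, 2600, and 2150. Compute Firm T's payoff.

Payoff = -900.

Highest competing bid: 2600.
Firm T's bid 2750 is the highest overall, so Firm T wins and pays the second-highest bid, 2600.
Payoff = value − price = 1700 − 2600 = -900.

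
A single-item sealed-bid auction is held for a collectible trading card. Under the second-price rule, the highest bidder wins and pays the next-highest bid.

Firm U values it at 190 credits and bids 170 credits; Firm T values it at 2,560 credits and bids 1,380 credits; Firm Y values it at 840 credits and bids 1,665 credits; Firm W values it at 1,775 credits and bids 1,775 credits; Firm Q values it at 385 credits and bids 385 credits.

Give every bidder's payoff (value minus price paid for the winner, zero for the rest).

Ordered from highest: Firm W 1,775 credits; Firm Y 1,665 credits; Firm T 1,380 credits; Firm Q 385 credits; Firm U 170 credits.
Firm W has the top bid and wins; the price is the second-highest bid, 1,665 credits.
Firm W's payoff = 1,775 credits − 1,665 credits = 110 credits. All other bidders lose, so their payoff is 0.

Firm U 0 credits, Firm T 0 credits, Firm Y 0 credits, Firm W 110 credits, Firm Q 0 credits.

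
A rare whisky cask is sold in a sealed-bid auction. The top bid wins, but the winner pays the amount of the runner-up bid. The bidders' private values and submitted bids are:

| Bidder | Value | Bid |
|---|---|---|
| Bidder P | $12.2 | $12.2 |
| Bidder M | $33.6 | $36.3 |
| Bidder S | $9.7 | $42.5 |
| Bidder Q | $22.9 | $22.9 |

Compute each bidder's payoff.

Bidder P $0.0, Bidder M $0.0, Bidder S -$26.6, Bidder Q $0.0.

Ranking the bids: Bidder S $42.5; Bidder M $36.3; Bidder Q $22.9; Bidder P $12.2.
Bidder S has the top bid and wins; the price is the second-highest bid, $36.3.
Bidder S's payoff = $9.7 − $36.3 = -$26.6. All other bidders lose, so their payoff is 0.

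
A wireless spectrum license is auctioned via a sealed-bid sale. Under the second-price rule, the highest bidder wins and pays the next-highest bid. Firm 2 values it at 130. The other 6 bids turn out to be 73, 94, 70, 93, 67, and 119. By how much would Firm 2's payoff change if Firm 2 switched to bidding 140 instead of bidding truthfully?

The highest competing bid is 119.
Bidding truthfully at 130: Firm 2 has the top bid, wins, and pays the second-highest bid 119. Payoff = 130 − 119 = 11.
Bidding 140: Firm 2 has the top bid, wins, and pays the second-highest bid 119. Payoff = 130 − 119 = 11.
Change = 11 − 11 = 0.

Payoff change: 0.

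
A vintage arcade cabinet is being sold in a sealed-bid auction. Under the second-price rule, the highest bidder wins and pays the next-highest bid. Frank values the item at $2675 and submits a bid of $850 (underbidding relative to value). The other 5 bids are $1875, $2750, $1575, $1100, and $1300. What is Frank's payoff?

Highest competing bid: $2750.
Frank's bid $850 is not the highest, so Frank loses, pays nothing, and earns zero payoff.

Frank's payoff: $0.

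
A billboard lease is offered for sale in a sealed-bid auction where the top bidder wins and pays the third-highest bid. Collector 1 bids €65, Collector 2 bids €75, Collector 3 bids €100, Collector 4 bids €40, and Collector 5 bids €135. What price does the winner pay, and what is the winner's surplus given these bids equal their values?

Bids in descending order: Collector 5 €135, then Collector 3 €100, then Collector 2 €75, then Collector 1 €65, then Collector 4 €40.
Collector 5 is the highest bidder, so Collector 5 wins.
Under the third-price rule, the price is the third-highest bid: €75.
Surplus = €135 − €75 = €60.

The winner pays €75 for a surplus of €60.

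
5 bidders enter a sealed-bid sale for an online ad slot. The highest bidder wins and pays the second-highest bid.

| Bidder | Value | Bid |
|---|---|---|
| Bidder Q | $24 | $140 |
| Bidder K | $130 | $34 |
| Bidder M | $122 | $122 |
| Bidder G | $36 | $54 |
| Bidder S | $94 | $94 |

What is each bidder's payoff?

Ordered from highest: Bidder Q $140 > Bidder M $122 > Bidder S $94 > Bidder G $54 > Bidder K $34.
Bidder Q has the top bid and wins; the price is the second-highest bid, $122.
Bidder Q's payoff = $24 − $122 = -$98. All other bidders lose, so their payoff is 0.

Payoffs: Bidder Q -$98, Bidder K $0, Bidder M $0, Bidder G $0, Bidder S $0.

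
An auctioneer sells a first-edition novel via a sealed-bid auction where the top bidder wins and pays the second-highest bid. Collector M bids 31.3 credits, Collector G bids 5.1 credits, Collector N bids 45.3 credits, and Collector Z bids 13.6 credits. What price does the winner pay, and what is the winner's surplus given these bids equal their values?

Ranking the bids: Collector N 45.3 credits; Collector M 31.3 credits; Collector Z 13.6 credits; Collector G 5.1 credits.
Collector N is the highest bidder, so Collector N wins.
Under the second-price rule, the price is the second-highest bid: 31.3 credits.
Surplus = 45.3 credits − 31.3 credits = 14.0 credits.

Price 31.3 credits; surplus 14.0 credits.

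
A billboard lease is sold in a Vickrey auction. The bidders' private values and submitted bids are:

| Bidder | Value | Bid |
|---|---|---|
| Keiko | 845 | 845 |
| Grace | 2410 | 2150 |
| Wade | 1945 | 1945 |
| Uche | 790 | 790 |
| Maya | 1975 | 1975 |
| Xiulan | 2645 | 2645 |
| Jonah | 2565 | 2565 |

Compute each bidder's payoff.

Keiko 0, Grace 0, Wade 0, Uche 0, Maya 0, Xiulan 80, Jonah 0.

Ranking the bids: Xiulan 2645; Jonah 2565; Grace 2150; Maya 1975; Wade 1945; Keiko 845; Uche 790.
Xiulan has the top bid and wins; the price is the second-highest bid, 2565.
Xiulan's payoff = 2645 − 2565 = 80. All other bidders lose, so their payoff is 0.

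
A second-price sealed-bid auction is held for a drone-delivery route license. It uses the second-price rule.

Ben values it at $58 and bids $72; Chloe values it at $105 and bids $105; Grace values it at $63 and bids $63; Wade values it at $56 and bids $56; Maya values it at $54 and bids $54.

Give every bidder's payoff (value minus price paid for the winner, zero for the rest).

Ranking the bids: Chloe $105, then Ben $72, then Grace $63, then Wade $56, then Maya $54.
Chloe has the top bid and wins; the price is the second-highest bid, $72.
Chloe's payoff = $105 − $72 = $33. All other bidders lose, so their payoff is 0.

Payoffs: Ben $0, Chloe $33, Grace $0, Wade $0, Maya $0.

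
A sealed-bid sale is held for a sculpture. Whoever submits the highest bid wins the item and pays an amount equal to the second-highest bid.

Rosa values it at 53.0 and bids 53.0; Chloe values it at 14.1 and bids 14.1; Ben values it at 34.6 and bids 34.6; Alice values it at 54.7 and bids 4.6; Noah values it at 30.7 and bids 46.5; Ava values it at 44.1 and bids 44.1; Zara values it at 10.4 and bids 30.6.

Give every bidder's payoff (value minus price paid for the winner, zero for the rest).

Payoffs: Rosa 6.5, Chloe 0.0, Ben 0.0, Alice 0.0, Noah 0.0, Ava 0.0, Zara 0.0.

Bids in descending order: Rosa 53.0, then Noah 46.5, then Ava 44.1, then Ben 34.6, then Zara 30.6, then Chloe 14.1, then Alice 4.6.
Rosa has the top bid and wins; the price is the second-highest bid, 46.5.
Rosa's payoff = 53.0 − 46.5 = 6.5. All other bidders lose, so their payoff is 0.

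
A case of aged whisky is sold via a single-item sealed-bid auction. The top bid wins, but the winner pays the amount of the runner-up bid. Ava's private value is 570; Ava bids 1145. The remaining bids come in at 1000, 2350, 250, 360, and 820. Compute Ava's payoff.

Highest competing bid: 2350.
Ava's bid 1145 is not the highest, so Ava loses, pays nothing, and earns zero payoff.

Ava's payoff: 0.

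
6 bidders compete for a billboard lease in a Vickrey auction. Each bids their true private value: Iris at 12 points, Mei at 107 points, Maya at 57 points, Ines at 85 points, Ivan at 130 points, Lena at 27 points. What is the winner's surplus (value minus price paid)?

Surplus = 23 points.

Ordered from highest: Ivan 130 points; Mei 107 points; Ines 85 points; Maya 57 points; Lena 27 points; Iris 12 points.
Ivan wins with the top bid and pays the second-highest, 107 points.
Surplus = 130 points − 107 points = 23 points.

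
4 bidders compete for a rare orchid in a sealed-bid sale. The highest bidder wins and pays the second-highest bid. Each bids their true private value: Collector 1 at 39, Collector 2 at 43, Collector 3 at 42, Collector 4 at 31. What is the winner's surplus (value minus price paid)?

Bids in descending order: Collector 2 43 > Collector 3 42 > Collector 1 39 > Collector 4 31.
Collector 2 wins with the top bid and pays the second-highest, 42.
Surplus = 43 − 42 = 1.

Surplus = 1.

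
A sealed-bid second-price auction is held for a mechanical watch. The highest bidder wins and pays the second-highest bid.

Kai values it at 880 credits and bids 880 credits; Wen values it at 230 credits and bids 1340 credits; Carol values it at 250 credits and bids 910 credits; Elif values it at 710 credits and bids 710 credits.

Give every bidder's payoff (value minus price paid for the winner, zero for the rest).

Ranking the bids: Wen 1340 credits; Carol 910 credits; Kai 880 credits; Elif 710 credits.
Wen has the top bid and wins; the price is the second-highest bid, 910 credits.
Wen's payoff = 230 credits − 910 credits = -680 credits. All other bidders lose, so their payoff is 0.

Payoffs: Kai 0 credits, Wen -680 credits, Carol 0 credits, Elif 0 credits.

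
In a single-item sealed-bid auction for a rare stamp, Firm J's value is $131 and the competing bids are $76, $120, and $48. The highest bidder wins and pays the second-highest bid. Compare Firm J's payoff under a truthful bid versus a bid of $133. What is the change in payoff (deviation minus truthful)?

The highest competing bid is $120.
Bidding truthfully at $131: Firm J has the top bid, wins, and pays the second-highest bid $120. Payoff = $131 − $120 = $11.
Bidding $133: Firm J has the top bid, wins, and pays the second-highest bid $120. Payoff = $131 − $120 = $11.
Change = $11 − $11 = $0.
The bid only affects whether you win, not the price — here both bids land on the same side of the top rival bid, so the deviation is payoff-neutral.

$0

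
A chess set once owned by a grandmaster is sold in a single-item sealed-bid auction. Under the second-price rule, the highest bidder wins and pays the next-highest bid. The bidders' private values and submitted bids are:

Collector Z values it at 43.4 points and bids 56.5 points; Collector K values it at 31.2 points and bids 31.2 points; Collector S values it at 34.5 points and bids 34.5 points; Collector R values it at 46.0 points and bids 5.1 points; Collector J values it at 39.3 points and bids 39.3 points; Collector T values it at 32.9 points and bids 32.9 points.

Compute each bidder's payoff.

Ordered from highest: Collector Z 56.5 points, then Collector J 39.3 points, then Collector S 34.5 points, then Collector T 32.9 points, then Collector K 31.2 points, then Collector R 5.1 points.
Collector Z has the top bid and wins; the price is the second-highest bid, 39.3 points.
Collector Z's payoff = 43.4 points − 39.3 points = 4.1 points. All other bidders lose, so their payoff is 0.

Payoffs: Collector Z 4.1 points, Collector K 0.0 points, Collector S 0.0 points, Collector R 0.0 points, Collector J 0.0 points, Collector T 0.0 points.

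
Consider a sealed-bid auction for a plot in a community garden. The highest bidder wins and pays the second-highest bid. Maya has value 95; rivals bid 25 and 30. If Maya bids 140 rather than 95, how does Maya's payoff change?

The highest competing bid is 30.
Bidding truthfully at 95: Maya has the top bid, wins, and pays the second-highest bid 30. Payoff = 95 − 30 = 65.
Bidding 140: Maya has the top bid, wins, and pays the second-highest bid 30. Payoff = 95 − 30 = 65.
Change = 65 − 65 = 0.
The bid only affects whether you win, not the price — here both bids land on the same side of the top rival bid, so the deviation is payoff-neutral.

Change in payoff: 0.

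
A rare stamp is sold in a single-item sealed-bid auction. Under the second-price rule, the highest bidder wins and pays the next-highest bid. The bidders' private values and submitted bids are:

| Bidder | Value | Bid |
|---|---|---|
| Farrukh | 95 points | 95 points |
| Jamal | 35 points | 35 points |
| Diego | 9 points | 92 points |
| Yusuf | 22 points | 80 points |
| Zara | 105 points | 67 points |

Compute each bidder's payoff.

Ordered from highest: Farrukh 95 points; Diego 92 points; Yusuf 80 points; Zara 67 points; Jamal 35 points.
Farrukh has the top bid and wins; the price is the second-highest bid, 92 points.
Farrukh's payoff = 95 points − 92 points = 3 points. All other bidders lose, so their payoff is 0.

Payoffs: Farrukh 3 points, Jamal 0 points, Diego 0 points, Yusuf 0 points, Zara 0 points.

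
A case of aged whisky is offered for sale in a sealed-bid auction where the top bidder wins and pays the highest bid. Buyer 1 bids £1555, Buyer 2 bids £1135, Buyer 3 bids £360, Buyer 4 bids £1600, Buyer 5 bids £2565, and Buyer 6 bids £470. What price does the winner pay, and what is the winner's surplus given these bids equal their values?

Price £2565; surplus £0.

Ranking the bids: Buyer 5 £2565 > Buyer 4 £1600 > Buyer 1 £1555 > Buyer 2 £1135 > Buyer 6 £470 > Buyer 3 £360.
Buyer 5 is the highest bidder, so Buyer 5 wins.
Under the first-price rule, the price is the highest bid: £2565.
Surplus = £2565 − £2565 = £0.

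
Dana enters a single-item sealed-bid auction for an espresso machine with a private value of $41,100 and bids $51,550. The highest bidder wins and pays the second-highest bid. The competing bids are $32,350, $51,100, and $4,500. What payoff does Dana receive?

Highest competing bid: $51,100.
Dana's bid $51,550 is the highest overall, so Dana wins and pays the second-highest bid, $51,100.
Payoff = value − price = $41,100 − $51,100 = -$10,000.
Overbidding won the item at a price above value — truthful bidding would have avoided this loss.

Dana's payoff: -$10,000.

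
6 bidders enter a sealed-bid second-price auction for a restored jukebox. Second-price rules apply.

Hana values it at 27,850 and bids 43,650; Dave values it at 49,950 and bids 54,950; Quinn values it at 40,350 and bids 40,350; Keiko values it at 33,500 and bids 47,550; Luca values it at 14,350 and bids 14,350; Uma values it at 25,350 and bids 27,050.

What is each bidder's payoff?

Sorted high to low: Dave 54,950; Keiko 47,550; Hana 43,650; Quinn 40,350; Uma 27,050; Luca 14,350.
Dave has the top bid and wins; the price is the second-highest bid, 47,550.
Dave's payoff = 49,950 − 47,550 = 2,400. All other bidders lose, so their payoff is 0.

Payoffs: Hana 0, Dave 2,400, Quinn 0, Keiko 0, Luca 0, Uma 0.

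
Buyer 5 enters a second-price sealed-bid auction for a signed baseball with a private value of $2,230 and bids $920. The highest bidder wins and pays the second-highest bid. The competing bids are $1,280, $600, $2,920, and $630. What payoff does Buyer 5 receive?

$0

Highest competing bid: $2,920.
Buyer 5's bid $920 is not the highest, so Buyer 5 loses, pays nothing, and earns zero payoff.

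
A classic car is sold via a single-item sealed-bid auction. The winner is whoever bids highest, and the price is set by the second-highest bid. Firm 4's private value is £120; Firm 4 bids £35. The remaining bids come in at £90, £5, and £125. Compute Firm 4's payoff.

£0

Highest competing bid: £125.
Firm 4's bid £35 is not the highest, so Firm 4 loses, pays nothing, and earns zero payoff.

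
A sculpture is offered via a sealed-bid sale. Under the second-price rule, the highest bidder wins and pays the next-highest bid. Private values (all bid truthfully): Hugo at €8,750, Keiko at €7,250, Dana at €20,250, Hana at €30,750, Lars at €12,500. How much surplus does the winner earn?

Ordered from highest: Hana €30,750; Dana €20,250; Lars €12,500; Hugo €8,750; Keiko €7,250.
Hana wins with the top bid and pays the second-highest, €20,250.
Surplus = €30,750 − €20,250 = €10,500.

Winner's surplus: €10,500.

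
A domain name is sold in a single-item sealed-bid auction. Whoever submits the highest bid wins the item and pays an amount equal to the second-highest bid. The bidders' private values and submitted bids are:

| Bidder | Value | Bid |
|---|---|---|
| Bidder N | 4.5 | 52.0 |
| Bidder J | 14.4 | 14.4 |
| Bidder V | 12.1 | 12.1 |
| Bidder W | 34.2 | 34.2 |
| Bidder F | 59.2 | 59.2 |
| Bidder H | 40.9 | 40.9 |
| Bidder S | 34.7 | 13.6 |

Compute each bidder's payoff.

Ranking the bids: Bidder F 59.2; Bidder N 52.0; Bidder H 40.9; Bidder W 34.2; Bidder J 14.4; Bidder S 13.6; Bidder V 12.1.
Bidder F has the top bid and wins; the price is the second-highest bid, 52.0.
Bidder F's payoff = 59.2 − 52.0 = 7.2. All other bidders lose, so their payoff is 0.

Payoffs: Bidder N 0.0, Bidder J 0.0, Bidder V 0.0, Bidder W 0.0, Bidder F 7.2, Bidder H 0.0, Bidder S 0.0.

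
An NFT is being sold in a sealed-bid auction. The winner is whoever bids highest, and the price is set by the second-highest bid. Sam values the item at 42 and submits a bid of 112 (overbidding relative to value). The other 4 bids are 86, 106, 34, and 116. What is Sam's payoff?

0

Highest competing bid: 116.
Sam's bid 112 is not the highest, so Sam loses, pays nothing, and earns zero payoff.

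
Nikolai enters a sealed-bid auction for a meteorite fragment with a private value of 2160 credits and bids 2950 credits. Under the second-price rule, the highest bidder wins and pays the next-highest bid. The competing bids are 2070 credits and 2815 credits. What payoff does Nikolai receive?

Highest competing bid: 2815 credits.
Nikolai's bid 2950 credits is the highest overall, so Nikolai wins and pays the second-highest bid, 2815 credits.
Payoff = value − price = 2160 credits − 2815 credits = -655 credits.
Overbidding won the item at a price above value — truthful bidding would have avoided this loss.

-655 credits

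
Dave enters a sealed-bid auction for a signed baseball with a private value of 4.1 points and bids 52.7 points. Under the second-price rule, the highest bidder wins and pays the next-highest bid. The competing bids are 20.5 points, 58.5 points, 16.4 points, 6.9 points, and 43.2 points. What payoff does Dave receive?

Highest competing bid: 58.5 points.
Dave's bid 52.7 points is not the highest, so Dave loses, pays nothing, and earns zero payoff.

Dave's payoff: 0.0 points.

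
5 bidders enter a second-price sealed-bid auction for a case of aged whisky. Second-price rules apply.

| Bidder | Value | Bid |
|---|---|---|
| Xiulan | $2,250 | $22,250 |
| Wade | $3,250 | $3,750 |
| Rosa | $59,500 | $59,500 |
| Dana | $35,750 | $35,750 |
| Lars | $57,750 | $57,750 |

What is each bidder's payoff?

Payoffs: Xiulan $0, Wade $0, Rosa $1,750, Dana $0, Lars $0.

Bids in descending order: Rosa $59,500; Lars $57,750; Dana $35,750; Xiulan $22,250; Wade $3,750.
Rosa has the top bid and wins; the price is the second-highest bid, $57,750.
Rosa's payoff = $59,500 − $57,750 = $1,750. All other bidders lose, so their payoff is 0.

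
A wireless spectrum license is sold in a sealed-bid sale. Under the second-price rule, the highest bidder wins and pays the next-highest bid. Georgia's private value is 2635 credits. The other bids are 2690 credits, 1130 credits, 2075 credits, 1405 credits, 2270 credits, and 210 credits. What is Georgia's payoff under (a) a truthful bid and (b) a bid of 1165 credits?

The highest competing bid is 2690 credits.
Bidding truthfully at 2635 credits: the top bid is 2690 credits (a rival), so Georgia loses. Payoff = 0 credits.
Bidding 1165 credits: the top bid is 2690 credits (a rival), so Georgia loses. Payoff = 0 credits.

Truthful: 0 credits; alternative: 0 credits.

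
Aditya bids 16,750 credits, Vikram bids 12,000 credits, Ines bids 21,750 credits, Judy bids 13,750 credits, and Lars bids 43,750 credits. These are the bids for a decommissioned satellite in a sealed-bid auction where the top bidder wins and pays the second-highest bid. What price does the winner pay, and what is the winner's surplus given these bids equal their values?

Ranking the bids: Lars 43,750 credits > Ines 21,750 credits > Aditya 16,750 credits > Judy 13,750 credits > Vikram 12,000 credits.
Lars is the highest bidder, so Lars wins.
Under the second-price rule, the price is the second-highest bid: 21,750 credits.
Surplus = 43,750 credits − 21,750 credits = 22,000 credits.

Price 21,750 credits; surplus 22,000 credits.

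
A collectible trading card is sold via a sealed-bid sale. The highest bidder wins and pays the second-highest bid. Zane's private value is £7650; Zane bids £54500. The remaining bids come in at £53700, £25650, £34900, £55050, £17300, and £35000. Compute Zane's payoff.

Payoff = £0.

Highest competing bid: £55050.
Zane's bid £54500 is not the highest, so Zane loses, pays nothing, and earns zero payoff.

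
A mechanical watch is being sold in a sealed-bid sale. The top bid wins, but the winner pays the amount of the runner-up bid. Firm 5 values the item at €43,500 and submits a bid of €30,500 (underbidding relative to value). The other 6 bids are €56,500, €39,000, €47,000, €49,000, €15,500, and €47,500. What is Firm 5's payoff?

The bidder's payoff: €0.

Highest competing bid: €56,500.
Firm 5's bid €30,500 is not the highest, so Firm 5 loses, pays nothing, and earns zero payoff.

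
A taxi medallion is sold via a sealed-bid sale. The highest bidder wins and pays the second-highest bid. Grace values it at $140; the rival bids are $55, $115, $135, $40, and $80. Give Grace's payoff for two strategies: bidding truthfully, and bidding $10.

The highest competing bid is $135.
Bidding truthfully at $140: Grace has the top bid, wins, and pays the second-highest bid $135. Payoff = $140 − $135 = $5.
Bidding $10: the top bid is $135 (a rival), so Grace loses. Payoff = $0.
This is the dominant-strategy logic: truthful bidding weakly beats any alternative.

Truthful: $5; alternative: $0.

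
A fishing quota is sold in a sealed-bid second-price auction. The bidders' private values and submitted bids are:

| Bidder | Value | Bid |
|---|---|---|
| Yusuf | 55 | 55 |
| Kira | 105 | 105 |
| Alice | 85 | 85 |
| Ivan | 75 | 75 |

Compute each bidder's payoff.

Payoffs: Yusuf 0, Kira 20, Alice 0, Ivan 0.

Ranking the bids: Kira 105, then Alice 85, then Ivan 75, then Yusuf 55.
Kira has the top bid and wins; the price is the second-highest bid, 85.
Kira's payoff = 105 − 85 = 20. All other bidders lose, so their payoff is 0.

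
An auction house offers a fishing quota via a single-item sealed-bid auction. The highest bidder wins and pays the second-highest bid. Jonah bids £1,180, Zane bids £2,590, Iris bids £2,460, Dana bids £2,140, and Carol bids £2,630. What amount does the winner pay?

Ranking the bids: Carol £2,630; Zane £2,590; Iris £2,460; Dana £2,140; Jonah £1,180.
Carol has the highest bid, so Carol wins.
The second-highest bid is £2,590, so that is what Carol pays.

Price paid: £2,590.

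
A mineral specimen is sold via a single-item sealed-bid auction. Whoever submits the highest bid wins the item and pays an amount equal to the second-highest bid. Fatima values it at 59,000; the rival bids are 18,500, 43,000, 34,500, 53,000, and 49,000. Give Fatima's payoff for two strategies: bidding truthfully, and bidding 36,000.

(a) 6,000  (b) 0

The highest competing bid is 53,000.
Bidding truthfully at 59,000: Fatima has the top bid, wins, and pays the second-highest bid 53,000. Payoff = 59,000 − 53,000 = 6,000.
Bidding 36,000: the top bid is 53,000 (a rival), so Fatima loses. Payoff = 0.
This is the dominant-strategy logic: truthful bidding weakly beats any alternative.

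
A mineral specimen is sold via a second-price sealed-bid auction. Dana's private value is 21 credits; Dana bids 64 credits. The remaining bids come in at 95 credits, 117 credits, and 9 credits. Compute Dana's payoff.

Highest competing bid: 117 credits.
Dana's bid 64 credits is not the highest, so Dana loses, pays nothing, and earns zero payoff.

Payoff = 0 credits.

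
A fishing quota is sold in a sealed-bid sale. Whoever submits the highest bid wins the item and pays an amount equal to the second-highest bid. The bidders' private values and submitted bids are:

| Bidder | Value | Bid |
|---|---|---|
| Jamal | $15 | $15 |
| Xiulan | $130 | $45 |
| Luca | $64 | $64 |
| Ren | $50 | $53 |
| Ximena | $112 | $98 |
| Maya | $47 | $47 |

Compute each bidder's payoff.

Bids in descending order: Ximena $98, then Luca $64, then Ren $53, then Maya $47, then Xiulan $45, then Jamal $15.
Ximena has the top bid and wins; the price is the second-highest bid, $64.
Ximena's payoff = $112 − $64 = $48. All other bidders lose, so their payoff is 0.

Payoffs: Jamal $0, Xiulan $0, Luca $0, Ren $0, Ximena $48, Maya $0.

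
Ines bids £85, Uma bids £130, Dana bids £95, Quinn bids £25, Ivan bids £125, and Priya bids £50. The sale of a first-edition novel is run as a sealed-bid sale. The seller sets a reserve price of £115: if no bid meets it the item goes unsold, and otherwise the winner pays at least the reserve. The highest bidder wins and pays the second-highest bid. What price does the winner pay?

£125

Ordered from highest: Uma £130, then Ivan £125, then Dana £95, then Ines £85, then Priya £50, then Quinn £25.
Uma has the highest bid, so Uma wins.
The second-highest bid is £125, which exceeds the reserve, so that sets the price.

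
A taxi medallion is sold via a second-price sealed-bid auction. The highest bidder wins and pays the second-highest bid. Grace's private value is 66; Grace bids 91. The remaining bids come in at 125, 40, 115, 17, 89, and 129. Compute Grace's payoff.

Grace's payoff: 0.

Highest competing bid: 129.
Grace's bid 91 is not the highest, so Grace loses, pays nothing, and earns zero payoff.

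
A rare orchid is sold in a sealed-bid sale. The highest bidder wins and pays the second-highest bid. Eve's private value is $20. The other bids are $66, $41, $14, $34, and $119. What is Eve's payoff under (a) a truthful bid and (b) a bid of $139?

The highest competing bid is $119.
Bidding truthfully at $20: the top bid is $119 (a rival), so Eve loses. Payoff = $0.
Bidding $139: Eve has the top bid, wins, and pays the second-highest bid $119. Payoff = $20 − $119 = -$99.

(a) $0  (b) -$99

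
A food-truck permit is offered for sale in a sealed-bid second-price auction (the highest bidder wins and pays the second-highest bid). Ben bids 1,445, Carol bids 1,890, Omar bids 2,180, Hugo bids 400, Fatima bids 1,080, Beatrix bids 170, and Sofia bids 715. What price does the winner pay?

Ranking the bids: Omar 2,180; Carol 1,890; Ben 1,445; Fatima 1,080; Sofia 715; Hugo 400; Beatrix 170.
Omar is the highest bidder, so Omar wins.
Under the second-price rule, the price is the second-highest bid: 1,890.

1,890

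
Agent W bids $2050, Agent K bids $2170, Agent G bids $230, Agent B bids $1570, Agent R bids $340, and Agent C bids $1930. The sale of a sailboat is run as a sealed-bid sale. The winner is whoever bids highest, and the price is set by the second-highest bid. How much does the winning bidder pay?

Bids in descending order: Agent K $2170, then Agent W $2050, then Agent C $1930, then Agent B $1570, then Agent R $340, then Agent G $230.
Agent K has the highest bid, so Agent K wins.
The second-highest bid is $2050, so that is what Agent K pays.

$2050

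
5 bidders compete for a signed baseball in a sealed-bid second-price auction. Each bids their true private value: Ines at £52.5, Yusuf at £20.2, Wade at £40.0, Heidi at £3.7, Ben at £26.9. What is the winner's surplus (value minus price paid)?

Ordered from highest: Ines £52.5; Wade £40.0; Ben £26.9; Yusuf £20.2; Heidi £3.7.
Ines wins with the top bid and pays the second-highest, £40.0.
Surplus = £52.5 − £40.0 = £12.5.

Surplus = £12.5.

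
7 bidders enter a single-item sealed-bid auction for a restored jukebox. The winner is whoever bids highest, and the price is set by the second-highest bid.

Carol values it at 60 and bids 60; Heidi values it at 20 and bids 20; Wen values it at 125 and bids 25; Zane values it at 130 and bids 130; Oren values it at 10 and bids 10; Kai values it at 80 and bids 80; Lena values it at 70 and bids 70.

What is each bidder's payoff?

Carol 0, Heidi 0, Wen 0, Zane 50, Oren 0, Kai 0, Lena 0.

Ranking the bids: Zane 130; Kai 80; Lena 70; Carol 60; Wen 25; Heidi 20; Oren 10.
Zane has the top bid and wins; the price is the second-highest bid, 80.
Zane's payoff = 130 − 80 = 50. All other bidders lose, so their payoff is 0.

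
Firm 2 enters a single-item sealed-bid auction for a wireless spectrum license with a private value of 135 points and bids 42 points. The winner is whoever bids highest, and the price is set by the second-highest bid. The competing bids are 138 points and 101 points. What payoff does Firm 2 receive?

Highest competing bid: 138 points.
Firm 2's bid 42 points is not the highest, so Firm 2 loses, pays nothing, and earns zero payoff.

Payoff = 0 points.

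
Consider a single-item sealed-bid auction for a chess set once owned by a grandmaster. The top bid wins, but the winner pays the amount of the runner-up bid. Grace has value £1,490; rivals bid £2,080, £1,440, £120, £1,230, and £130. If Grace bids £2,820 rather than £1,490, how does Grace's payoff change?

The highest competing bid is £2,080.
Bidding truthfully at £1,490: the top bid is £2,080 (a rival), so Grace loses. Payoff = £0.
Bidding £2,820: Grace has the top bid, wins, and pays the second-highest bid £2,080. Payoff = £1,490 − £2,080 = -£590.
Change = -£590 − £0 = -£590.
This is the dominant-strategy logic: truthful bidding weakly beats any alternative.

Change in payoff: -£590.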